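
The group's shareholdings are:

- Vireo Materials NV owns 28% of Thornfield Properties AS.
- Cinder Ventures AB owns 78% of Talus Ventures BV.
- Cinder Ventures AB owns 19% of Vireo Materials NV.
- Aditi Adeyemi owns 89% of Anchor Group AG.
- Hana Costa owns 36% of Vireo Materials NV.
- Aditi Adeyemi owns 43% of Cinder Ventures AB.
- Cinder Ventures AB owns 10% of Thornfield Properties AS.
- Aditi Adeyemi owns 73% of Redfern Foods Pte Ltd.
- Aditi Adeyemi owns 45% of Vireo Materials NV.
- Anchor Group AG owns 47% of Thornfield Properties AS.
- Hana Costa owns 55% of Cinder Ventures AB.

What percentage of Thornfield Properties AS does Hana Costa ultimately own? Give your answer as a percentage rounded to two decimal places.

18.51%

Hana reaches Thornfield along 3 paths.
Via Vireo: 36% × 28% = 10.08%.
Via Cinder → Vireo: 55% × 19% × 28% = 2.926%.
Via Cinder: 55% × 10% = 5.5%.
Total: 10.08% + 2.926% + 5.5% = 18.506%.
Rounded: 18.51%.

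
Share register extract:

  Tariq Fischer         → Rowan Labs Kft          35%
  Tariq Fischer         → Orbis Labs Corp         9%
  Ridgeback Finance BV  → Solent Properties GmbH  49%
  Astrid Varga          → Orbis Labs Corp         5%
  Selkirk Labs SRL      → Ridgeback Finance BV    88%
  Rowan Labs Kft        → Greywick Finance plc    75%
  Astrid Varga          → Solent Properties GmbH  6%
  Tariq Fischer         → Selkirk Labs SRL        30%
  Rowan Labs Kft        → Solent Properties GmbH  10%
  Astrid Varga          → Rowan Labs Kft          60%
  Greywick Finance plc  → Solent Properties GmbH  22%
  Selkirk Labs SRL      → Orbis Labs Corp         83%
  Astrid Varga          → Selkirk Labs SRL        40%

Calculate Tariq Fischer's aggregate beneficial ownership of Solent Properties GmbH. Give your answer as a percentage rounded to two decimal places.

Tariq reaches Solent along 3 paths.
Via Selkirk → Ridgeback: 30% × 88% × 49% = 12.936%.
Via Rowan: 35% × 10% = 3.5%.
Via Rowan → Greywick: 35% × 75% × 22% = 5.775%.
Total: 12.936% + 3.5% + 5.775% = 22.211%.
Rounded: 22.21%.

22.21%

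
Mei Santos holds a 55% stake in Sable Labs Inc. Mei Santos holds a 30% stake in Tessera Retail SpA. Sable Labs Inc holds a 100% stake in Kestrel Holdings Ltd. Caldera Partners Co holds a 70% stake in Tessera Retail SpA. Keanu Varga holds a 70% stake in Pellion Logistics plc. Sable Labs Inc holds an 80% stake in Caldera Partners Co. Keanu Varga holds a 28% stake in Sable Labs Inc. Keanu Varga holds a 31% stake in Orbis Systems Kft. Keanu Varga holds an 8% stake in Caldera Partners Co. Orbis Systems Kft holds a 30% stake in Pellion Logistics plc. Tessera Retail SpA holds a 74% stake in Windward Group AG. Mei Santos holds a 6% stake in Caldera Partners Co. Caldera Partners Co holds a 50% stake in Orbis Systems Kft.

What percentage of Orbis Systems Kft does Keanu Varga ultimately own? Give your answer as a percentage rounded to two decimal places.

Keanu reaches Orbis along 3 paths.
Direct stake: 31% = 31%.
Via Sable → Caldera: 28% × 80% × 50% = 11.2%.
Via Caldera: 8% × 50% = 4%.
Total: 31% + 11.2% + 4% = 46.2%.
Rounded: 46.20%.

46.20%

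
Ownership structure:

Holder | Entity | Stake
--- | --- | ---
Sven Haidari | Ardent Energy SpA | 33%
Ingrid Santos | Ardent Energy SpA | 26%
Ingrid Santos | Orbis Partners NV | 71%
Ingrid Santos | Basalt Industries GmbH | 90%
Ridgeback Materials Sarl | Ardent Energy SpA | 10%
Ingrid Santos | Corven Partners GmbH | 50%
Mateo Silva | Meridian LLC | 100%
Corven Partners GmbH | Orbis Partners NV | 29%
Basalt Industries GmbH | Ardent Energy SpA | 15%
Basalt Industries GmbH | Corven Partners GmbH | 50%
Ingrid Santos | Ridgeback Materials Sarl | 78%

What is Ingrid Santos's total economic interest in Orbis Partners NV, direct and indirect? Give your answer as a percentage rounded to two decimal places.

Ingrid reaches Orbis along 3 paths.
Via Corven: 50% × 29% = 14.5%.
Via Basalt → Corven: 90% × 50% × 29% = 13.05%.
Direct stake: 71% = 71%.
Total: 14.5% + 13.05% + 71% = 98.55%.

98.55%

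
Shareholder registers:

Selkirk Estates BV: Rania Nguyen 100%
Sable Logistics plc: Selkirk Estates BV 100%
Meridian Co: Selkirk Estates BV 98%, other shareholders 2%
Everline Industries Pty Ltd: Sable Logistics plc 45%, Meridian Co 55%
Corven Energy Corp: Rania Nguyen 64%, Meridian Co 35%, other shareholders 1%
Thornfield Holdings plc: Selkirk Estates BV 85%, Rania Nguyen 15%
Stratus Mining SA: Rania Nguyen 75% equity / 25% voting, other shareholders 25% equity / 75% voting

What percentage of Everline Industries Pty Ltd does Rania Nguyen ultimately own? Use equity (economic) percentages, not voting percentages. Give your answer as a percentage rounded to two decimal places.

Rania reaches Everline along 2 paths.
Via Selkirk → Sable: 100% × 100% × 45% = 45%.
Via Selkirk → Meridian: 100% × 98% × 55% = 53.9%.
Total: 45% + 53.9% = 98.9%.
Rounded: 98.90%.

98.90%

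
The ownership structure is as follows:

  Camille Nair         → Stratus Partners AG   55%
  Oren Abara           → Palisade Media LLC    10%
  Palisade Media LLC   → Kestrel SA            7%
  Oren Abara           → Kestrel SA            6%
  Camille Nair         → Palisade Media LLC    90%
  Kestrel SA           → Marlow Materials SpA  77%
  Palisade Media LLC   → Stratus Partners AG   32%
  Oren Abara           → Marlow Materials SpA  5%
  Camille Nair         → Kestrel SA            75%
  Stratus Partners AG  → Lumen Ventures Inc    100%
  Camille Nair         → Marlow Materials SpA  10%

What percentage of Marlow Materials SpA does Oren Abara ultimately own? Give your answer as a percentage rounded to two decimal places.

10.16%

Oren reaches Marlow along 3 paths.
Via Kestrel: 6% × 77% = 4.62%.
Via Palisade → Kestrel: 10% × 7% × 77% = 0.539%.
Direct stake: 5% = 5%.
Total: 4.62% + 0.539% + 5% = 10.159%.
Rounded: 10.16%.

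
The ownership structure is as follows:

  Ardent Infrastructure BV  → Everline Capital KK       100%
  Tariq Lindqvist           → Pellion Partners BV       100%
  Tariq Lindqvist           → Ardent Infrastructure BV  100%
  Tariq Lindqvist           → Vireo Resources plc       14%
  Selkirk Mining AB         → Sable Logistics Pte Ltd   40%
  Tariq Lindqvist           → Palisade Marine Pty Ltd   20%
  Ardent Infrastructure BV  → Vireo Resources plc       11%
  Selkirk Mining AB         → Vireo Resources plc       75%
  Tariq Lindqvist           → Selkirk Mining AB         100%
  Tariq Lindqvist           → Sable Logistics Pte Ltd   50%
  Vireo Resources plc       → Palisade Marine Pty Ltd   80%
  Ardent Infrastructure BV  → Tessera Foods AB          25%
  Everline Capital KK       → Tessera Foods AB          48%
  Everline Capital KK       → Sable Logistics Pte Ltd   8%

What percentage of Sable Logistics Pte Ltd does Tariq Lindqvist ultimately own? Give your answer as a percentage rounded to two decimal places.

98.00%

Tariq reaches Sable along 3 paths.
Direct stake: 50% = 50%.
Via Ardent → Everline: 100% × 100% × 8% = 8%.
Via Selkirk: 100% × 40% = 40%.
Total: 50% + 8% + 40% = 98%.
Rounded: 98.00%.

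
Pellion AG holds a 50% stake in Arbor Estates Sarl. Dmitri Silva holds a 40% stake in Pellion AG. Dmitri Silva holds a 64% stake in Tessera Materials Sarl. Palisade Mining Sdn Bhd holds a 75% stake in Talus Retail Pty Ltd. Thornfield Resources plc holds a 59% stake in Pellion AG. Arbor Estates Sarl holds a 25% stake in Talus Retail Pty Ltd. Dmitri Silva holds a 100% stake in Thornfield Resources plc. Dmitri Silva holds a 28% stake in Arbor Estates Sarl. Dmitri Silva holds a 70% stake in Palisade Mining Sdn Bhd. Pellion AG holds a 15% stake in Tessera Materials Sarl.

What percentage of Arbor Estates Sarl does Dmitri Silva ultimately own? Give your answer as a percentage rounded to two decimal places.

Dmitri reaches Arbor along 3 paths.
Via Pellion: 40% × 50% = 20%.
Via Thornfield → Pellion: 100% × 59% × 50% = 29.5%.
Direct stake: 28% = 28%.
Total: 20% + 29.5% + 28% = 77.5%.
Rounded: 77.50%.

77.50%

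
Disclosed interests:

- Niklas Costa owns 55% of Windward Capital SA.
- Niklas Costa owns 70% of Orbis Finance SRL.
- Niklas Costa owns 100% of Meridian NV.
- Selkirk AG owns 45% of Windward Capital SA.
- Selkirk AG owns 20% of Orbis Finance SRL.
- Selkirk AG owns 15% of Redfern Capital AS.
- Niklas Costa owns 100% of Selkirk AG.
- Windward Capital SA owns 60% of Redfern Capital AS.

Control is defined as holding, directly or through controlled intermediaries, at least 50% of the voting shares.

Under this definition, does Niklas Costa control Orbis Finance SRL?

Yes

Niklas holds 100% of Selkirk, so Niklas controls Selkirk.
Selkirk and Niklas together hold 20% + 70% = 90% of Orbis, so Niklas controls Orbis.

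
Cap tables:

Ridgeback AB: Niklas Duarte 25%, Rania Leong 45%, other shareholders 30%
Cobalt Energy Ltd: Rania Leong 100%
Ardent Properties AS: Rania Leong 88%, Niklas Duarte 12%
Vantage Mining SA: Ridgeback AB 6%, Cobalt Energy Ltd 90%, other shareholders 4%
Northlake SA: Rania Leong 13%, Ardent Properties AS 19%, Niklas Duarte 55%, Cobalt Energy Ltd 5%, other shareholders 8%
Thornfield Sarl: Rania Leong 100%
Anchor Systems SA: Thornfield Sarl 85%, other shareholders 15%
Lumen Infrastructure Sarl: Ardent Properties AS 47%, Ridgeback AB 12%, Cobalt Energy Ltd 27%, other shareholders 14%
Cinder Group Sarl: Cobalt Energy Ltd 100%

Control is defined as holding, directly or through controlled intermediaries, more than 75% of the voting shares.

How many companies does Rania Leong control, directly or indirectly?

6

Rania holds 100% of Cobalt, so Rania controls Cobalt.
Rania holds 88% of Ardent, so Rania controls Ardent.
Cobalt holds 90% of Vantage, so Rania controls Vantage.
Rania holds 100% of Thornfield, so Rania controls Thornfield.
Thornfield holds 85% of Anchor, so Rania controls Anchor.
Cobalt holds 100% of Cinder, so Rania controls Cinder.
No other company's threshold is met.
Rania controls 6 companies.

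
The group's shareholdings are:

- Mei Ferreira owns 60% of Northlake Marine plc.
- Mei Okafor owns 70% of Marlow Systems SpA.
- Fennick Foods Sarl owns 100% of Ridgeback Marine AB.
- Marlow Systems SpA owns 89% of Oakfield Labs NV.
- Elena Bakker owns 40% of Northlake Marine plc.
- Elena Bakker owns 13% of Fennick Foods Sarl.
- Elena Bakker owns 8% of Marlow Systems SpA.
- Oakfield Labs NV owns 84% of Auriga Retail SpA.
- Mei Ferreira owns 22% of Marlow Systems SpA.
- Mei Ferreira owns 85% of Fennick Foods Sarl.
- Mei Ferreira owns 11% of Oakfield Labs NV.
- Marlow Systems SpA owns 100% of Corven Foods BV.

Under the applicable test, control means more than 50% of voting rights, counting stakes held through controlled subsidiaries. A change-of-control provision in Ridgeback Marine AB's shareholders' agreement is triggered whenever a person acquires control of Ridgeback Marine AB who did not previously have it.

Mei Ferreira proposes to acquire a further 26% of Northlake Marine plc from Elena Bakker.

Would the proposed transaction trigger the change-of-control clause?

No

The purchase adds only to Mei Ferreira's holdings (Elena's stake shrinks), so Mei Ferreira is the only person who could newly come to control Ridgeback.
Mei Ferreira holds 85% of Fennick, so Mei Ferreira controls Fennick.
Fennick holds 100% of Ridgeback, so Mei Ferreira controls Ridgeback.
So Mei Ferreira already controls Ridgeback before the transaction.
After the purchase, Mei Ferreira's direct stake in Northlake rises to 60% + 26% = 86%, and Elena's stake falls to 14%.
Mei Ferreira controlled Ridgeback already, so this is not a new person acquiring control; every other person's position is unchanged or reduced.
No new person acquires control, so the clause is not triggered.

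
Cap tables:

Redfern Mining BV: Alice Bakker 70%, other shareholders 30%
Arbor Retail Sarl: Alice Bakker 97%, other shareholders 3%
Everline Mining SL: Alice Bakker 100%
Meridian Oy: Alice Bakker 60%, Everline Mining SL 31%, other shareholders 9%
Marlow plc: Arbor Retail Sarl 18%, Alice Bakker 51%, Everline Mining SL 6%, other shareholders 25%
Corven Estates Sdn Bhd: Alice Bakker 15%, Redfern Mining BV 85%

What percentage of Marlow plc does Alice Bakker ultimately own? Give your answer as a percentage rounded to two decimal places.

74.46%

Alice reaches Marlow along 3 paths.
Via Arbor: 97% × 18% = 17.46%.
Direct stake: 51% = 51%.
Via Everline: 100% × 6% = 6%.
Total: 17.46% + 51% + 6% = 74.46%.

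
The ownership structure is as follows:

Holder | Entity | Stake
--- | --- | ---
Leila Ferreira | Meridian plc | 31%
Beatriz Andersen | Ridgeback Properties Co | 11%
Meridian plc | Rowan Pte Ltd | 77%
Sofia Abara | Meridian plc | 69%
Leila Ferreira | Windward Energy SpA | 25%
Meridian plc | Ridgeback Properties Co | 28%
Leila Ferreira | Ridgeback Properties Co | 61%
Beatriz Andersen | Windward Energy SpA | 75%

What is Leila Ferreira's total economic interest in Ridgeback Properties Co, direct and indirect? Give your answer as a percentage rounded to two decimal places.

Leila reaches Ridgeback along 2 paths.
Direct stake: 61% = 61%.
Via Meridian: 31% × 28% = 8.68%.
Total: 61% + 8.68% = 69.68%.

69.68%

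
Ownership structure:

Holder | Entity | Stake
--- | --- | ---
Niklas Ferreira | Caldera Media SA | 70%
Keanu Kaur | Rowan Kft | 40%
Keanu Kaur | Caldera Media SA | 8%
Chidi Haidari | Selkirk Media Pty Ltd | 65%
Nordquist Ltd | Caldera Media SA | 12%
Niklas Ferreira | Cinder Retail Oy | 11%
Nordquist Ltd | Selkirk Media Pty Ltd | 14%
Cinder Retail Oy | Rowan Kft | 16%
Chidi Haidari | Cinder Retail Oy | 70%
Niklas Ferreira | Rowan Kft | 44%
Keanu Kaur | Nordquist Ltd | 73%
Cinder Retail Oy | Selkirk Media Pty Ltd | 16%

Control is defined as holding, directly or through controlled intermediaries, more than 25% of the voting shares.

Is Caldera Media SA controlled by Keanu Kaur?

No

Keanu holds 73% of Nordquist, so Keanu controls Nordquist.
Keanu holds 40% of Rowan, so Keanu controls Rowan.
In Caldera, Keanu's side holds only 8% + 12% = 20%, not > 25%.
So Keanu does not control Caldera.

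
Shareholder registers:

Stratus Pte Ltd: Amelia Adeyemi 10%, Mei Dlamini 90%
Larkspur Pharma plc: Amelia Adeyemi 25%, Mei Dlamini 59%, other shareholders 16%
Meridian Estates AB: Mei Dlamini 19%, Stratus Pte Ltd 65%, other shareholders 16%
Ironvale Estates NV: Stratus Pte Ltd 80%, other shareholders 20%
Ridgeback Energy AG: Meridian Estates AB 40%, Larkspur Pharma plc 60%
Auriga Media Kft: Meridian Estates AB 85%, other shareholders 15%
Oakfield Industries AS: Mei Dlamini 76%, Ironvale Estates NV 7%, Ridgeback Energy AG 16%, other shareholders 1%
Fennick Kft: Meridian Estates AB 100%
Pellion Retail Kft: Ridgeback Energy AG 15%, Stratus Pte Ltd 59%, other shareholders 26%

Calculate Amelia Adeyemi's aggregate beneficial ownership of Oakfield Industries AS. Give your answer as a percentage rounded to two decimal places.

3.38%

Amelia reaches Oakfield along 3 paths.
Via Stratus → Ironvale: 10% × 80% × 7% = 0.56%.
Via Stratus → Meridian → Ridgeback: 10% × 65% × 40% × 16% = 0.416%.
Via Larkspur → Ridgeback: 25% × 60% × 16% = 2.4%.
Total: 0.56% + 0.416% + 2.4% = 3.376%.
Rounded: 3.38%.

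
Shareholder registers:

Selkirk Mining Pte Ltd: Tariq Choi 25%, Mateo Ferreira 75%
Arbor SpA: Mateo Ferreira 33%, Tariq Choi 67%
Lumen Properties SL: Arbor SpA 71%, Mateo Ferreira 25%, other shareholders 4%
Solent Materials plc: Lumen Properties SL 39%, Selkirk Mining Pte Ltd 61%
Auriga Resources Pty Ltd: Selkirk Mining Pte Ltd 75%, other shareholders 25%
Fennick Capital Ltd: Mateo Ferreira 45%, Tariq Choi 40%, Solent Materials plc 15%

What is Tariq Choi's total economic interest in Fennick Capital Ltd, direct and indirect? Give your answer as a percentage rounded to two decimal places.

45.07%

Tariq reaches Fennick along 3 paths.
Direct stake: 40% = 40%.
Via Arbor → Lumen → Solent: 67% × 71% × 39% × 15% = 2.782845%.
Via Selkirk → Solent: 25% × 61% × 15% = 2.2875%.
Total: 40% + 2.782845% + 2.2875% = 45.070345%.
Rounded: 45.07%.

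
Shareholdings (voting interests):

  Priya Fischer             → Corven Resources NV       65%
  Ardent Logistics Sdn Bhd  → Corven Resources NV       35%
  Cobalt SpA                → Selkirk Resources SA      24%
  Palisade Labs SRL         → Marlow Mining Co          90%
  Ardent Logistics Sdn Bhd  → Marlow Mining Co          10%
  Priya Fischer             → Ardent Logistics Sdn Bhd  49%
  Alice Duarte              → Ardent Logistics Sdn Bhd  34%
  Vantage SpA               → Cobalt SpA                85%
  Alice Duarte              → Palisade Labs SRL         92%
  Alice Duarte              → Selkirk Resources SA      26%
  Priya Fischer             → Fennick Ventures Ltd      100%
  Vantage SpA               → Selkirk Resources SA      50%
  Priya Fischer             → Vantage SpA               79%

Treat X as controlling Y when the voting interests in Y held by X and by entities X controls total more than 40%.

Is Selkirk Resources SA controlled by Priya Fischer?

Yes

Priya holds 79% of Vantage, so Priya controls Vantage.
Vantage holds 85% of Cobalt, so Priya controls Cobalt.
Vantage and Cobalt together hold 50% + 24% = 74% of Selkirk, so Priya controls Selkirk.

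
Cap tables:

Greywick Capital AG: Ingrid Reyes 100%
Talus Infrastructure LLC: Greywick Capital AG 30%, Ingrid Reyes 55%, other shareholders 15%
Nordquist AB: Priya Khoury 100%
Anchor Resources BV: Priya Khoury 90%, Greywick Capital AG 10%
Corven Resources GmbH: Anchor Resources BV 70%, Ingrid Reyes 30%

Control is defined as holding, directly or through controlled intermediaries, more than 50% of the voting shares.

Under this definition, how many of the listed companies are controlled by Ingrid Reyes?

Ingrid holds 100% of Greywick, so Ingrid controls Greywick.
Greywick and Ingrid together hold 30% + 55% = 85% of Talus, so Ingrid controls Talus.
No other company's threshold is met.
Ingrid controls 2 companies.

2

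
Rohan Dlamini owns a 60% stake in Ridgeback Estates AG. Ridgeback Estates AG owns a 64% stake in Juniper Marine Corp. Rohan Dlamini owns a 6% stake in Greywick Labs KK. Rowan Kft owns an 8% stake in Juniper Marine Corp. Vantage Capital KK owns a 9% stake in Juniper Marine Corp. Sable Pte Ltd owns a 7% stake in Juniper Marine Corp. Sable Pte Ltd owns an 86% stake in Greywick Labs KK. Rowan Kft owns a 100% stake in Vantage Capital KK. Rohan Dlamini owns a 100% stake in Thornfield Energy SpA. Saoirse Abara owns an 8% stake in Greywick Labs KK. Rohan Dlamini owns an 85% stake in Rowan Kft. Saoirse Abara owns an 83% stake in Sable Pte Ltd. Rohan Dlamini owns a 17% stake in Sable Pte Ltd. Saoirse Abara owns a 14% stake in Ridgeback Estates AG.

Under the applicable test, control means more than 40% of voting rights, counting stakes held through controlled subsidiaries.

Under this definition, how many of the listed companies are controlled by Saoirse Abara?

2

Saoirse holds 83% of Sable, so Saoirse controls Sable.
Sable and Saoirse together hold 86% + 8% = 94% of Greywick, so Saoirse controls Greywick.
No other company's threshold is met.
Saoirse controls 2 companies.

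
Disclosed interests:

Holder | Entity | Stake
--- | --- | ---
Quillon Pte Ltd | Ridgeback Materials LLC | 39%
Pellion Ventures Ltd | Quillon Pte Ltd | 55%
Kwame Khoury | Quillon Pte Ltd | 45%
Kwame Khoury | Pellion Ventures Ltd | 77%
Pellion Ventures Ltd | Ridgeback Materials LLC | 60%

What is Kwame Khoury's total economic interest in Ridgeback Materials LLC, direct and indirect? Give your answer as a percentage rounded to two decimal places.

Kwame reaches Ridgeback along 3 paths.
Via Pellion: 77% × 60% = 46.2%.
Via Quillon: 45% × 39% = 17.55%.
Via Pellion → Quillon: 77% × 55% × 39% = 16.5165%.
Total: 46.2% + 17.55% + 16.5165% = 80.2665%.
Rounded: 80.27%.

80.27%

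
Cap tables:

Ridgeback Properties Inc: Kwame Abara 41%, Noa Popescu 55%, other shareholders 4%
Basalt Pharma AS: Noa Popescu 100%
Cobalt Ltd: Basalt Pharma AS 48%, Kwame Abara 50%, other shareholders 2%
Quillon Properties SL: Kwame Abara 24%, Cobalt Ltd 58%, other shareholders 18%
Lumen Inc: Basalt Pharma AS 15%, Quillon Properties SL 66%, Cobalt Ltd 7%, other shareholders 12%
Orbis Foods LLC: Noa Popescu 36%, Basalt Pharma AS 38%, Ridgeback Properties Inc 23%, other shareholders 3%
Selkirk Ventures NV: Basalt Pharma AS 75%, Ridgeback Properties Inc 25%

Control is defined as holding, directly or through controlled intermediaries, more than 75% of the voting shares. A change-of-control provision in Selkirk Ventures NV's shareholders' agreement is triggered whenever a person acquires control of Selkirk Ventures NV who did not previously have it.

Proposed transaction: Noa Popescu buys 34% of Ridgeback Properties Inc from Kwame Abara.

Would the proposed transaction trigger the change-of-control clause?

The purchase adds only to Noa's holdings (Kwame's stake shrinks), so Noa is the only person who could newly come to control Selkirk.
Noa holds 100% of Basalt, so Noa controls Basalt.
In Selkirk, Noa's side holds only 75%, not > 75%.
So before the transaction, Noa does not control Selkirk.
After the purchase, Noa's direct stake in Ridgeback rises to 55% + 34% = 89%, and Kwame's stake falls to 7%.
Noa holds 89% of Ridgeback, so Noa controls Ridgeback.
Basalt and Ridgeback together hold 75% + 25% = 100% of Selkirk, so Noa controls Selkirk.
Noa did not control Selkirk before and does after, so the clause is triggered.

Yes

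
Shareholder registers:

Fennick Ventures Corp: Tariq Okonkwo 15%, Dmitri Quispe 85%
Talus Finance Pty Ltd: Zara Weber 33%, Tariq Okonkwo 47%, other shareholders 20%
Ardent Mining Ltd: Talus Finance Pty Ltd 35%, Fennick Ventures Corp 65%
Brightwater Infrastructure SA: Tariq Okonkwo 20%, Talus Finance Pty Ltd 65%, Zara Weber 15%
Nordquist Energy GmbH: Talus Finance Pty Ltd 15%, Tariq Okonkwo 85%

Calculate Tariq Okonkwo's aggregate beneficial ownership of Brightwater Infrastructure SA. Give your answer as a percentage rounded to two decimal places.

50.55%

Tariq reaches Brightwater along 2 paths.
Direct stake: 20% = 20%.
Via Talus: 47% × 65% = 30.55%.
Total: 20% + 30.55% = 50.55%.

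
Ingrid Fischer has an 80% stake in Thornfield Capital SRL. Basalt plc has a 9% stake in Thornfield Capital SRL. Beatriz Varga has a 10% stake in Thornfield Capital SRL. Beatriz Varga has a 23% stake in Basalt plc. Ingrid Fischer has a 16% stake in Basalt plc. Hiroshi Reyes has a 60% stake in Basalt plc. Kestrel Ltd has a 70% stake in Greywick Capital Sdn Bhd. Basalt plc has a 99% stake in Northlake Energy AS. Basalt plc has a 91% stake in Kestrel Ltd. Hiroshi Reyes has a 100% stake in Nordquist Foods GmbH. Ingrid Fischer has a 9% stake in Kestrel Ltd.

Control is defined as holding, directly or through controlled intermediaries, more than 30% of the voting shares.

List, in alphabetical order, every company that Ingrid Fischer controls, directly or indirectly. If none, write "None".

Thornfield Capital SRL

Ingrid holds 80% of Thornfield, so Ingrid controls Thornfield.
No other company's threshold is met.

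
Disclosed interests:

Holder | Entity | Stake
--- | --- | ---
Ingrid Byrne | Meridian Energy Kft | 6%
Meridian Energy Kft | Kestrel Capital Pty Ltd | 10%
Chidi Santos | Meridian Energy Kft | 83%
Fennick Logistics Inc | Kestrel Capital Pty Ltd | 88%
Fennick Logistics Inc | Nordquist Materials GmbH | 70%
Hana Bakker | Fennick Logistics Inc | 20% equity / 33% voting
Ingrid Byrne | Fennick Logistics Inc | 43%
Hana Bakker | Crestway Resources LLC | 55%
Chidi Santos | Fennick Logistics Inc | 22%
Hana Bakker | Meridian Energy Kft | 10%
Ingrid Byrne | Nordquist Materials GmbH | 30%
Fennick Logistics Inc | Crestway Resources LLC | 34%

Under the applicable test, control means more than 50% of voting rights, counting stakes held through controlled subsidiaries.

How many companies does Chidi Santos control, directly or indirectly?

Chidi holds 83% of Meridian, so Chidi controls Meridian.
No other company's threshold is met.
Chidi controls 1 company.

1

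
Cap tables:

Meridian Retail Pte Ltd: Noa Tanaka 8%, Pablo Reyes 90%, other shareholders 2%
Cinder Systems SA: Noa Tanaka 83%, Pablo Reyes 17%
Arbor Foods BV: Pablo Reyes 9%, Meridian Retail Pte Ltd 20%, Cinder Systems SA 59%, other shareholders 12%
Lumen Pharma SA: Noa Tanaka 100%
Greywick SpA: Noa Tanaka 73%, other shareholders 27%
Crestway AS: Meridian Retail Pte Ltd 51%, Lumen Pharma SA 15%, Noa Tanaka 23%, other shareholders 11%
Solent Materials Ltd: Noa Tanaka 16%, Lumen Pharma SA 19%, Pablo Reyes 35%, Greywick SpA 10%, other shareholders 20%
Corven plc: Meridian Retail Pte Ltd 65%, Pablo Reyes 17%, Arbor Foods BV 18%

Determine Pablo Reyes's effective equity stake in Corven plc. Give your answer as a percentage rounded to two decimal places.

Pablo reaches Corven along 5 paths.
Via Meridian: 90% × 65% = 58.5%.
Direct stake: 17% = 17%.
Via Arbor: 9% × 18% = 1.62%.
Via Meridian → Arbor: 90% × 20% × 18% = 3.24%.
Via Cinder → Arbor: 17% × 59% × 18% = 1.8054%.
Total: 58.5% + 17% + 1.62% + 3.24% + 1.8054% = 82.1654%.
Rounded: 82.17%.

82.17%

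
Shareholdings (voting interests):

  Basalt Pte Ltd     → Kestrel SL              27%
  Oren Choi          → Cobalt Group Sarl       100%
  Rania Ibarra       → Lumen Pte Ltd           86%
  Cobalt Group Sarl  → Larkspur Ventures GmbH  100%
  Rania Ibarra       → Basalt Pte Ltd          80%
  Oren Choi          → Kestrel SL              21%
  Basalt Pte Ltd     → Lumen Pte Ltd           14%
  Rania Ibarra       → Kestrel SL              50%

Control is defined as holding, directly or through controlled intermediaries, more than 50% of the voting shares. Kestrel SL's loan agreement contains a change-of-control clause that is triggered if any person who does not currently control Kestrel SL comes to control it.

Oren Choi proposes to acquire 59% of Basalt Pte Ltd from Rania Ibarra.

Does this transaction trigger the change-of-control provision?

No

The purchase adds only to Oren's holdings (Rania's stake shrinks), so Oren is the only person who could newly come to control Kestrel.
Oren holds 100% of Cobalt, so Oren controls Cobalt.
Cobalt holds 100% of Larkspur, so Oren controls Larkspur.
In Kestrel, Oren's side holds only 21%, not > 50%.
So before the transaction, Oren does not control Kestrel.
After the purchase, Oren holds 59% of Basalt directly, and Rania's stake falls to 21%.
Oren holds 59% of Basalt, so Oren controls Basalt.
After the transaction, Oren's side holds 21% + 27% = 48% of Kestrel, not > 50%, so Oren still does not control Kestrel.
No new person acquires control, so the clause is not triggered.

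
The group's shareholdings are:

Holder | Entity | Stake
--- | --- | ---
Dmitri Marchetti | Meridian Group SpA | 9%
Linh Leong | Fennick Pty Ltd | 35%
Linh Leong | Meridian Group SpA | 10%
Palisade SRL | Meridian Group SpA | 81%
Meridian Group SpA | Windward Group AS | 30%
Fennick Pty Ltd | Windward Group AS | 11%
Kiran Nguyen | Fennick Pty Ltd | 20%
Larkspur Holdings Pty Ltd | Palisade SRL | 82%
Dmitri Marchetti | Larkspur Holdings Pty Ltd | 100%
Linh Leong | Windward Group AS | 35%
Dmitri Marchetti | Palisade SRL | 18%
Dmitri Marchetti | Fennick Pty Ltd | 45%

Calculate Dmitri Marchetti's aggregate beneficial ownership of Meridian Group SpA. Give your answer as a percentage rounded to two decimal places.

Dmitri reaches Meridian along 3 paths.
Direct stake: 9% = 9%.
Via Larkspur → Palisade: 100% × 82% × 81% = 66.42%.
Via Palisade: 18% × 81% = 14.58%.
Total: 9% + 66.42% + 14.58% = 90%.
Rounded: 90.00%.

90.00%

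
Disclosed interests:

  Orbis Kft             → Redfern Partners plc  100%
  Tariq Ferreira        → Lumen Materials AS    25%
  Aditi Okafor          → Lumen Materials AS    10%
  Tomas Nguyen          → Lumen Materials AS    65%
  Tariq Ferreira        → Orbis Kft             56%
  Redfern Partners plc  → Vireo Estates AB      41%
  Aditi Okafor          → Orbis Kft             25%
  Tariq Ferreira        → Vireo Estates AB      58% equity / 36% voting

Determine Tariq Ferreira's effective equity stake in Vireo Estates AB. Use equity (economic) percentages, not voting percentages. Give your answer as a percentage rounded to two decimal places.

Tariq reaches Vireo along 2 paths.
Direct stake: 58% = 58%.
Via Orbis → Redfern: 56% × 100% × 41% = 22.96%.
Total: 58% + 22.96% = 80.96%.

80.96%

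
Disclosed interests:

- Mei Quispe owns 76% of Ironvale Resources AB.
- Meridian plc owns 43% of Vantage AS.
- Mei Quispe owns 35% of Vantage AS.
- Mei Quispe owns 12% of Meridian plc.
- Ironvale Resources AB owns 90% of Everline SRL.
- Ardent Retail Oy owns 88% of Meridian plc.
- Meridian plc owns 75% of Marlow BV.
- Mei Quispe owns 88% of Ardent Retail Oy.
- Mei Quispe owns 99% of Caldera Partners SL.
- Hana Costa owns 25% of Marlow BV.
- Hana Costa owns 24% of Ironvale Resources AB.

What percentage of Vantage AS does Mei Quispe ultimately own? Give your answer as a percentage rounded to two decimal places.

73.46%

Mei reaches Vantage along 3 paths.
Via Meridian: 12% × 43% = 5.16%.
Via Ardent → Meridian: 88% × 88% × 43% = 33.2992%.
Direct stake: 35% = 35%.
Total: 5.16% + 33.2992% + 35% = 73.4592%.
Rounded: 73.46%.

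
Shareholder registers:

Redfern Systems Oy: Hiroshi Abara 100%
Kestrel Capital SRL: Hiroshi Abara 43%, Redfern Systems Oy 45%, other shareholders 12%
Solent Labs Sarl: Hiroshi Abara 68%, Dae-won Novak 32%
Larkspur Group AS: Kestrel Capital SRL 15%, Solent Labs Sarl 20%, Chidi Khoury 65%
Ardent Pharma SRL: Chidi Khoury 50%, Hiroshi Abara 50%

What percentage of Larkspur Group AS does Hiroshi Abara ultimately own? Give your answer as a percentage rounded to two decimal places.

Hiroshi reaches Larkspur along 3 paths.
Via Kestrel: 43% × 15% = 6.45%.
Via Redfern → Kestrel: 100% × 45% × 15% = 6.75%.
Via Solent: 68% × 20% = 13.6%.
Total: 6.45% + 6.75% + 13.6% = 26.8%.
Rounded: 26.80%.

26.80%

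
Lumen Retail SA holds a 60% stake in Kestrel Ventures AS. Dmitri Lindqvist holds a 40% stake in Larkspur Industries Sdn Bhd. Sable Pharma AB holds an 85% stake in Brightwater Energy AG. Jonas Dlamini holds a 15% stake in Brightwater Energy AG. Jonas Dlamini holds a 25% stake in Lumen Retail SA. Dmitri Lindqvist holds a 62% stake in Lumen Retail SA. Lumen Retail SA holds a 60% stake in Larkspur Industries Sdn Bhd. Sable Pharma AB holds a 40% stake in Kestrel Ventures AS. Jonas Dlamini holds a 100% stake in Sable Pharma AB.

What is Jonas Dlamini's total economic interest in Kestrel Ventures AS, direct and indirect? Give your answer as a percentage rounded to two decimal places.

Jonas reaches Kestrel along 2 paths.
Via Lumen: 25% × 60% = 15%.
Via Sable: 100% × 40% = 40%.
Total: 15% + 40% = 55%.
Rounded: 55.00%.

55.00%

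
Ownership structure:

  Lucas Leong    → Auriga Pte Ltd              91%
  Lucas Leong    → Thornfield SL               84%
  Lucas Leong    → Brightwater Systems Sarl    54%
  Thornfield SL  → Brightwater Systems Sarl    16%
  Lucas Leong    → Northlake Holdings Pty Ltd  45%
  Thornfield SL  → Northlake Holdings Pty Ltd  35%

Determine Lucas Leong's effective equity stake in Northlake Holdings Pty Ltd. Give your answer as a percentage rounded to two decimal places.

Lucas reaches Northlake along 2 paths.
Via Thornfield: 84% × 35% = 29.4%.
Direct stake: 45% = 45%.
Total: 29.4% + 45% = 74.4%.
Rounded: 74.40%.

74.40%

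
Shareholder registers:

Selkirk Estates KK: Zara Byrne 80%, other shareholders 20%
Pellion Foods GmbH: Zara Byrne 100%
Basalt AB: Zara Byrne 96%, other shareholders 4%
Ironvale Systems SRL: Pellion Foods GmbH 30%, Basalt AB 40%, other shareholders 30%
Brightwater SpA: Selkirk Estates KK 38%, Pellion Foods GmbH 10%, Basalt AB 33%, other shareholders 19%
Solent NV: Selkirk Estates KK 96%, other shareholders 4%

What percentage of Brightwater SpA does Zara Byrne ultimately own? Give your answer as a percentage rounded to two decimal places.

Zara reaches Brightwater along 3 paths.
Via Selkirk: 80% × 38% = 30.4%.
Via Pellion: 100% × 10% = 10%.
Via Basalt: 96% × 33% = 31.68%.
Total: 30.4% + 10% + 31.68% = 72.08%.

72.08%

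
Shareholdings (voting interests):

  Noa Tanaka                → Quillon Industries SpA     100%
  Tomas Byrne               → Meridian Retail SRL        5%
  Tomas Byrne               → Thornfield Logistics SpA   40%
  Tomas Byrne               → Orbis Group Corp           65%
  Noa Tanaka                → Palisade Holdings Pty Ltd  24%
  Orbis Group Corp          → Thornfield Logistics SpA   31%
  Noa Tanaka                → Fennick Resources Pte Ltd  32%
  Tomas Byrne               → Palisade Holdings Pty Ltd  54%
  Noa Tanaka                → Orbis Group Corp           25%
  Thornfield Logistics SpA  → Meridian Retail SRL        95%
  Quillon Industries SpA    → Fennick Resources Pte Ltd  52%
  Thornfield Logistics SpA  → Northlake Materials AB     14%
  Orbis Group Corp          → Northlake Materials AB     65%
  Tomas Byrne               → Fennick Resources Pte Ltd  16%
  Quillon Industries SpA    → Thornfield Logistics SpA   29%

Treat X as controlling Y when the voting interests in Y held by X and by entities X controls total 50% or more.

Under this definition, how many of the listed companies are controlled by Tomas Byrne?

Tomas holds 65% of Orbis, so Tomas controls Orbis.
Orbis and Tomas together hold 31% + 40% = 71% of Thornfield, so Tomas controls Thornfield.
Orbis and Thornfield together hold 65% + 14% = 79% of Northlake, so Tomas controls Northlake.
Tomas and Thornfield together hold 5% + 95% = 100% of Meridian, so Tomas controls Meridian.
Tomas holds 54% of Palisade, so Tomas controls Palisade.
No other company's threshold is met.
Tomas controls 5 companies.

5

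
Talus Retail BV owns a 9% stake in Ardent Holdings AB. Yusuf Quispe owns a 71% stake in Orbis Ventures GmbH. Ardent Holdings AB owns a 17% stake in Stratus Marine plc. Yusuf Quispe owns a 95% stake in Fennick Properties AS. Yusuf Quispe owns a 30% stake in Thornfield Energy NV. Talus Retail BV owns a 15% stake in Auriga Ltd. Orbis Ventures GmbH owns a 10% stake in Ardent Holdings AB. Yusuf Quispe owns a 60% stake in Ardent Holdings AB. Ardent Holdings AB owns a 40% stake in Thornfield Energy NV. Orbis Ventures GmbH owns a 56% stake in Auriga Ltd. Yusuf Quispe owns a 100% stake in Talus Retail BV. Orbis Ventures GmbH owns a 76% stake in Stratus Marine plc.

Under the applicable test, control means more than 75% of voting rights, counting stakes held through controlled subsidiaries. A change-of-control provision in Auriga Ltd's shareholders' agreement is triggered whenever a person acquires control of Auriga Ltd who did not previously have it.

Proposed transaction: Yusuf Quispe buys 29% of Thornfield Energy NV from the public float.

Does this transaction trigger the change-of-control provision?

The purchase changes only Yusuf's holdings, so Yusuf is the only person who could newly come to control Auriga.
Yusuf holds 100% of Talus, so Yusuf controls Talus.
Yusuf holds 95% of Fennick, so Yusuf controls Fennick.
In Auriga, Yusuf's side holds only 15%, not > 75%.
So before the transaction, Yusuf does not control Auriga.
After the purchase, Yusuf's direct stake in Thornfield rises to 30% + 29% = 59%.
Yusuf's side now holds 59% of Thornfield, not > 75%, so Yusuf still does not control Thornfield.
After the transaction, Yusuf's side holds 15% of Auriga, not > 75%, so Yusuf still does not control Auriga.
No new person acquires control, so the clause is not triggered.

No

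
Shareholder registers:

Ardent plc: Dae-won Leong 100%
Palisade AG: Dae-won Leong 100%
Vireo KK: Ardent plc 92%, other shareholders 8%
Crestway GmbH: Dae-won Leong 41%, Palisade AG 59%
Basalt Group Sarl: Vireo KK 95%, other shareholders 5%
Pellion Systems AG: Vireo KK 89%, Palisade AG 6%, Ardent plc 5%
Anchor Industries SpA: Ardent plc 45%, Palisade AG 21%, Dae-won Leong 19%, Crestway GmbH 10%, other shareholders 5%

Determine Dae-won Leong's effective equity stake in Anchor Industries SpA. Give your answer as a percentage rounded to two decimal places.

95.00%

Dae-won reaches Anchor along 5 paths.
Via Ardent: 100% × 45% = 45%.
Via Palisade: 100% × 21% = 21%.
Direct stake: 19% = 19%.
Via Crestway: 41% × 10% = 4.1%.
Via Palisade → Crestway: 100% × 59% × 10% = 5.9%.
Total: 45% + 21% + 19% + 4.1% + 5.9% = 95%.
Rounded: 95.00%.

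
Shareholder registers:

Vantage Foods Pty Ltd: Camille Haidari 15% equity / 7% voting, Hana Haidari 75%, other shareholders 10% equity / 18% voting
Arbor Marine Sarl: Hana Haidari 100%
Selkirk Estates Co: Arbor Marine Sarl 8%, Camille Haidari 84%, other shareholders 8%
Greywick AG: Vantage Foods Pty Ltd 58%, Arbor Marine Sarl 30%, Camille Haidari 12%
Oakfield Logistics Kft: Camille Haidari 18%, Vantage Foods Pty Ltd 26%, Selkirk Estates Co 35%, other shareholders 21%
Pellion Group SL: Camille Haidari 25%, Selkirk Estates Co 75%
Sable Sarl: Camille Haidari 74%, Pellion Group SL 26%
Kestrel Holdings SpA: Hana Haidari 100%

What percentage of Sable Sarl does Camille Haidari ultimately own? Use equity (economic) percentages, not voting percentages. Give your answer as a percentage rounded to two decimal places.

96.88%

Camille reaches Sable along 3 paths.
Direct stake: 74% = 74%.
Via Pellion: 25% × 26% = 6.5%.
Via Selkirk → Pellion: 84% × 75% × 26% = 16.38%.
Total: 74% + 6.5% + 16.38% = 96.88%.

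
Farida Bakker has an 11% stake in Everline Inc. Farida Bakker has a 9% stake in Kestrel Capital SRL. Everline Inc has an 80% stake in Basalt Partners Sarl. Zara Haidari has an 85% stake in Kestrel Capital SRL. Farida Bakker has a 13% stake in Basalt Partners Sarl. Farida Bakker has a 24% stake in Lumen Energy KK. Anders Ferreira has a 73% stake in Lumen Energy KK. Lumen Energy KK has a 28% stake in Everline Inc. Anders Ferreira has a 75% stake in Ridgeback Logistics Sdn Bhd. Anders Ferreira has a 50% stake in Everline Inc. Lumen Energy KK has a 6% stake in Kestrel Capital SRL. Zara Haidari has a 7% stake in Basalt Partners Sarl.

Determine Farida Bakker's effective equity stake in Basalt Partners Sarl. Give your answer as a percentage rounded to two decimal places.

27.18%

Farida reaches Basalt along 3 paths.
Via Lumen → Everline: 24% × 28% × 80% = 5.376%.
Via Everline: 11% × 80% = 8.8%.
Direct stake: 13% = 13%.
Total: 5.376% + 8.8% + 13% = 27.176%.
Rounded: 27.18%.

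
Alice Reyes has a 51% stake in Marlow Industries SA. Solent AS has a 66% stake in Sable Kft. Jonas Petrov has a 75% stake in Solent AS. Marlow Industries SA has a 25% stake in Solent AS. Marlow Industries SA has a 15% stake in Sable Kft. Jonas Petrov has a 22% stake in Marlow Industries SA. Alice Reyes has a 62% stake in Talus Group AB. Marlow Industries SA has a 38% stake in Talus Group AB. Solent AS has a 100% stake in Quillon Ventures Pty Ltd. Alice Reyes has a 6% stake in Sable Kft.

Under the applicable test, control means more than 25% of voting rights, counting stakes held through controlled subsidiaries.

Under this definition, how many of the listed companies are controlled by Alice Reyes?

2

Alice holds 51% of Marlow, so Alice controls Marlow.
Marlow and Alice together hold 38% + 62% = 100% of Talus, so Alice controls Talus.
No other company's threshold is met.
Alice controls 2 companies.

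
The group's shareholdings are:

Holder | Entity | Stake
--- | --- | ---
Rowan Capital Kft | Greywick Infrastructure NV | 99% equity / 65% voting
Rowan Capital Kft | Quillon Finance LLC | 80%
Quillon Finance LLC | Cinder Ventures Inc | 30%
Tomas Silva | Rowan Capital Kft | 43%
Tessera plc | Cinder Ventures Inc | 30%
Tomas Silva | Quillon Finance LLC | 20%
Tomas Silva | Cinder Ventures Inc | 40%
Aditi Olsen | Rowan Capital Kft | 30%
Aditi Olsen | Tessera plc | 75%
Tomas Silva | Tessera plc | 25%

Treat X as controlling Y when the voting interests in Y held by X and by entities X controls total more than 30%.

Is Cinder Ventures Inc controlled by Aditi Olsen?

Aditi holds 75% of Tessera, so Aditi controls Tessera.
In Cinder, Aditi's side holds only 30%, not > 30%.
So Aditi does not control Cinder.

No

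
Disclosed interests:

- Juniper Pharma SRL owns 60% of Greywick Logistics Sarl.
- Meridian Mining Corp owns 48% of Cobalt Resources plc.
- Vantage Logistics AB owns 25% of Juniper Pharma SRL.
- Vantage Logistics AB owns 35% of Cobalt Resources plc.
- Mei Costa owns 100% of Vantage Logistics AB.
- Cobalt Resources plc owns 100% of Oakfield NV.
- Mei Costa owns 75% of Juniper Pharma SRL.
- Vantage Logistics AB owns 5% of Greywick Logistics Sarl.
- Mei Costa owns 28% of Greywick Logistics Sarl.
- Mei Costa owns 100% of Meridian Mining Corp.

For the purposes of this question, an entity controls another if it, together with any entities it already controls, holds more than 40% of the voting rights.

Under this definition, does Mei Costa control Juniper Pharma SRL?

Yes

Mei holds 100% of Vantage, so Mei controls Vantage.
Vantage and Mei together hold 25% + 75% = 100% of Juniper, so Mei controls Juniper.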